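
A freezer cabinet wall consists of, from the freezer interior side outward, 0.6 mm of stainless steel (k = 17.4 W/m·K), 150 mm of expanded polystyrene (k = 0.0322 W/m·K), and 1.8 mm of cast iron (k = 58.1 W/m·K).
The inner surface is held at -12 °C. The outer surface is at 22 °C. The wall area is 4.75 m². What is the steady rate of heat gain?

Model the wall as resistances in series:
R_stainless steel = L/(kA) = 0.0006/(17.4×4.75) = 7.26×10^-6 K/W
R_expanded polystyrene = L/(kA) = 0.15/(0.0322×4.75) = 0.9807 K/W
R_cast iron = L/(kA) = 0.0018/(58.1×4.75) = 6.522×10^-6 K/W
R_total = 0.9807 K/W
Q = ΔT / R_total = 34 / 0.9807

Q ≈ 34.7 W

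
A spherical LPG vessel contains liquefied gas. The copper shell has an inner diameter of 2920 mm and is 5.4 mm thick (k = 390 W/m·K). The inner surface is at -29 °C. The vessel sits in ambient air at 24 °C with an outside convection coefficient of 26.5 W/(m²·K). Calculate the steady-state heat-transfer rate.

Q ≈ 37900 W

Radial (spherical) resistances in series:
R_copper shell = (1/1.46 − 1/1.4654)/(4π×390) = 5.15×10^-7 K/W
R_outer film = 1/(h·4πr_o²) = 1/(26.5×4π×1.4654²) = 0.001398 K/W
R_total = 0.001399 K/W
Q = ΔT/R_total = 53/0.001399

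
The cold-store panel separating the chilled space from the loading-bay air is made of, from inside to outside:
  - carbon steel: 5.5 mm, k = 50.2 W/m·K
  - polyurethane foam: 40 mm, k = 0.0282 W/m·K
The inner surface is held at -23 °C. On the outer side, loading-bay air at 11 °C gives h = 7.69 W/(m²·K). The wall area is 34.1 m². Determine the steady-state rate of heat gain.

Q ≈ 749 W

Thermal resistances in series:
R_carbon steel = L/(kA) = 0.0055/(50.2×34.1) = 3.213×10^-6 K/W
R_polyurethane foam = L/(kA) = 0.04/(0.0282×34.1) = 0.0416 K/W
R_outer film = 1/(h_o·A) = 1/(7.69×34.1) = 0.003813 K/W
R_total = 0.04541 K/W
Q = ΔT / R_total = 34 / 0.04541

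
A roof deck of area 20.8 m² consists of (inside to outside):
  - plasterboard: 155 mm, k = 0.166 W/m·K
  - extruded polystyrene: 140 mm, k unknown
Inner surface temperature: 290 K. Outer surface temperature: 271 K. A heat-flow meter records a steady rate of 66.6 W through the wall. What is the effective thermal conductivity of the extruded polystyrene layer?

Using the resistance-network approach (series):
R_plasterboard = L/(kA) = 0.155/(0.166×20.8) = 0.04489 K/W
Sum of known resistances R_other = 0.04489 K/W
Total R = ΔT/Q = 19/66.6 = 0.2853 K/W
R_extruded polystyrene = R_total − R_other = 0.2404 K/W
k = L/(R·A) = 0.14/(0.2404×20.8)

k ≈ 0.028 W/(m·K)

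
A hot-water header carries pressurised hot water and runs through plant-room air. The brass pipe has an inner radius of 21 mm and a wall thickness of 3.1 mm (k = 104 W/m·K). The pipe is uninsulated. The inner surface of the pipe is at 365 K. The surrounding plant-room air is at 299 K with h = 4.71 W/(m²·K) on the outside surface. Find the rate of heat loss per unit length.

q′ ≈ 47.1 W/m

Treating each annulus and film as a series resistance:
R_brass pipe wall = ln(24.1/21)/(2π×104×1) = 2.107×10^-4 K/W
R_outer film = 1/(h_o·2πr_oL) = 1/(4.71×2π×0.0241×1) = 1.402 K/W
R_total = 1.402 K/W
Q = ΔT/R_total = 66/1.402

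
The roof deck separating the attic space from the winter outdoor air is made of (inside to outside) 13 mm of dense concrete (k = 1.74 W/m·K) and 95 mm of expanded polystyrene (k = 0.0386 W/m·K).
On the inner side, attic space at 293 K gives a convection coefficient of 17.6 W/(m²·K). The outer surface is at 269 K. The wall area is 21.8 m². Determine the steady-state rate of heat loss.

Using the resistance-network approach (series):
R_inner film = 1/(h_i·A) = 1/(17.6×21.8) = 0.002606 K/W
R_dense concrete = L/(kA) = 0.013/(1.74×21.8) = 3.427×10^-4 K/W
R_expanded polystyrene = L/(kA) = 0.095/(0.0386×21.8) = 0.1129 K/W
R_total = 0.1158 K/W
Q = ΔT / R_total = 24 / 0.1158

Q ≈ 207 W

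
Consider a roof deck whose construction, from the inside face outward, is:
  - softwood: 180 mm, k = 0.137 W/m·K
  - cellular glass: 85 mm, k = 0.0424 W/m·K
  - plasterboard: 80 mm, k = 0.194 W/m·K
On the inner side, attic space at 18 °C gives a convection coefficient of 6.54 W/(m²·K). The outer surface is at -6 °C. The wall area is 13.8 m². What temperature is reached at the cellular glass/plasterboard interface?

T ≈ -3.45 °C

Thermal resistances in series:
R_inner film = 1/(h_i·A) = 1/(6.54×13.8) = 0.01108 K/W
R_softwood = L/(kA) = 0.18/(0.137×13.8) = 0.09521 K/W
R_cellular glass = L/(kA) = 0.085/(0.0424×13.8) = 0.1453 K/W
R_plasterboard = L/(kA) = 0.08/(0.194×13.8) = 0.02988 K/W
R_total = 0.2814 K/W;  Q = ΔT/R_total = 24/0.2814 = 85.28 W
T_interface = T_inner − Q·ΣR(inner→interface) = 18 − 85.3×0.2516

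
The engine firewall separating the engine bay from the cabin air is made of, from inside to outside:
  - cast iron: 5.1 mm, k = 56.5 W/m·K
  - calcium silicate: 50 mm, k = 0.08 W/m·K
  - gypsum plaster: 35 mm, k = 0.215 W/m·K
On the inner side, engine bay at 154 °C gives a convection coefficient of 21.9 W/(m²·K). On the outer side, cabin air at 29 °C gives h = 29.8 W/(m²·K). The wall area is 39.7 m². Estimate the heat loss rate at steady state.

Treating each layer as a thermal resistance in series:
R_inner film = 1/(h_i·A) = 1/(21.9×39.7) = 0.00115 K/W
R_cast iron = L/(kA) = 0.0051/(56.5×39.7) = 2.274×10^-6 K/W
R_calcium silicate = L/(kA) = 0.05/(0.08×39.7) = 0.01574 K/W
R_gypsum plaster = L/(kA) = 0.035/(0.215×39.7) = 0.004101 K/W
R_outer film = 1/(h_o·A) = 1/(29.8×39.7) = 8.453×10^-4 K/W
R_total = 0.02184 K/W
Q = ΔT / R_total = 125 / 0.02184

Q ≈ 5720 W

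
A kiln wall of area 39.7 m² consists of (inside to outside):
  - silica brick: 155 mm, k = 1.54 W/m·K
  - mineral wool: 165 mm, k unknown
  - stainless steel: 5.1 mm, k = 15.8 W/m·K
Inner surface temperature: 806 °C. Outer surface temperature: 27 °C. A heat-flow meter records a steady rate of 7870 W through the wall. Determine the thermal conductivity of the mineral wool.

Treating each layer as a thermal resistance in series:
R_silica brick = L/(kA) = 0.155/(1.54×39.7) = 0.002535 K/W
R_stainless steel = L/(kA) = 0.0051/(15.8×39.7) = 8.131×10^-6 K/W
Sum of known resistances R_other = 0.002543 K/W
Total R = ΔT/Q = 779/7870 = 0.09898 K/W
R_mineral wool = R_total − R_other = 0.09644 K/W
k = L/(R·A) = 0.165/(0.09644×39.7)

k ≈ 0.0431 W/(m·K)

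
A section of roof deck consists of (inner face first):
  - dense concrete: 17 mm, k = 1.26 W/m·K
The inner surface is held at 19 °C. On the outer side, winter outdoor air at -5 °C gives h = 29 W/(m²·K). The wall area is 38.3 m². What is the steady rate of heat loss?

Q ≈ 19200 W

Using the resistance-network approach (series):
R_dense concrete = L/(kA) = 0.017/(1.26×38.3) = 3.523×10^-4 K/W
R_outer film = 1/(h_o·A) = 1/(29×38.3) = 9.003×10^-4 K/W
R_total = 0.001253 K/W
Q = ΔT / R_total = 24 / 0.001253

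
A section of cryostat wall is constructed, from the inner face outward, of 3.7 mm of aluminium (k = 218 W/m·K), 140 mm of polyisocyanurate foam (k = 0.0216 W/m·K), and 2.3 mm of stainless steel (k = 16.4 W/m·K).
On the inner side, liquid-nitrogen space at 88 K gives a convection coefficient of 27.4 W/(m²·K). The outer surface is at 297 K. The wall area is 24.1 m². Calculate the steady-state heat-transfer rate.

Model the wall as resistances in series:
R_inner film = 1/(h_i·A) = 1/(27.4×24.1) = 0.001514 K/W
R_aluminium = L/(kA) = 0.0037/(218×24.1) = 7.043×10^-7 K/W
R_polyisocyanurate foam = L/(kA) = 0.14/(0.0216×24.1) = 0.2689 K/W
R_stainless steel = L/(kA) = 0.0023/(16.4×24.1) = 5.819×10^-6 K/W
R_total = 0.2705 K/W
Q = ΔT / R_total = 209 / 0.2705

Q ≈ 773 W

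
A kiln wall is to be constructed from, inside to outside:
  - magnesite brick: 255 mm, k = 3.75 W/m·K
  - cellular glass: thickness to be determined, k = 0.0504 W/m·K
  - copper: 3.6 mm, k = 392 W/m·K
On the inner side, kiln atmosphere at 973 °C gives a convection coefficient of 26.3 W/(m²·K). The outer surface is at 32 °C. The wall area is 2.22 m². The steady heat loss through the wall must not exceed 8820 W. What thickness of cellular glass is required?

L ≈ 6.59 mm

Treating each layer as a thermal resistance in series:
R_inner film = 1/(h_i·A) = 1/(26.3×2.22) = 0.01713 K/W
R_magnesite brick = L/(kA) = 0.255/(3.75×2.22) = 0.03063 K/W
R_copper = L/(kA) = 0.0036/(392×2.22) = 4.137×10^-6 K/W
Sum of the known resistances R_other = 0.04776 K/W
Required total resistance R_tot = ΔT/Q_allow = 941/8820 = 0.1067 K/W
R_cellular glass = R_tot − R_other = 0.05893 K/W
L = R·k·A = 0.05893×0.0504×2.22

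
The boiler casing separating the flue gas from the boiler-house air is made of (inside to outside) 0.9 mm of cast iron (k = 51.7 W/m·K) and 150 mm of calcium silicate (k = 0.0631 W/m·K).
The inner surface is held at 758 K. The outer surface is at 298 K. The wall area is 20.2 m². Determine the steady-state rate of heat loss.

Q ≈ 3910 W

Using the resistance-network approach (series):
R_cast iron = L/(kA) = 0.0009/(51.7×20.2) = 8.618×10^-7 K/W
R_calcium silicate = L/(kA) = 0.15/(0.0631×20.2) = 0.1177 K/W
R_total = 0.1177 K/W
Q = ΔT / R_total = 460 / 0.1177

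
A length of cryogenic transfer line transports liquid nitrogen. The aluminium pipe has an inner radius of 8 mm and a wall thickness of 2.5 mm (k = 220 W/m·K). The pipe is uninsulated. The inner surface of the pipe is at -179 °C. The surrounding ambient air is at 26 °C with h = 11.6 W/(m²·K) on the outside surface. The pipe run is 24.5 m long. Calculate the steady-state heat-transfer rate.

Q ≈ 3840 W

For a radial system each layer contributes R = ln(r_out/r_in)/(2πkL); films add R = 1/(hA).
R_aluminium pipe wall = ln(10.5/8)/(2π×220×24.5) = 8.03×10^-6 K/W
R_outer film = 1/(h_o·2πr_oL) = 1/(11.6×2π×0.0105×24.5) = 0.05333 K/W
R_total = 0.05334 K/W
Q = ΔT/R_total = 205/0.05334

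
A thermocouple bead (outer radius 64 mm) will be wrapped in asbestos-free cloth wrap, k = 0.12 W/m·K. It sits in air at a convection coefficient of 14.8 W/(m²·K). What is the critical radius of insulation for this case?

For a sphere r_cr = 2k/h = 2×0.12/14.8
r_cr = 16.2 mm; since the bare radius (64 mm) is above r_cr, any added insulation will reduce heat loss.

r_cr ≈ 16.2 mm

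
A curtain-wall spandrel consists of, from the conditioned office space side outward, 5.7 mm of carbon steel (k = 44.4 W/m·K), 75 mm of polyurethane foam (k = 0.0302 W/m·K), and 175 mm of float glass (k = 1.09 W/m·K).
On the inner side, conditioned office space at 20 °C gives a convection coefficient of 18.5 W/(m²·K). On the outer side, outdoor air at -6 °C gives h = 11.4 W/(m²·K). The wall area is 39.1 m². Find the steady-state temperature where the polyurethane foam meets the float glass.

Treating each layer as a thermal resistance in series:
R_inner film = 1/(h_i·A) = 1/(18.5×39.1) = 0.001382 K/W
R_carbon steel = L/(kA) = 0.0057/(44.4×39.1) = 3.283×10^-6 K/W
R_polyurethane foam = L/(kA) = 0.075/(0.0302×39.1) = 0.06352 K/W
R_float glass = L/(kA) = 0.175/(1.09×39.1) = 0.004106 K/W
R_outer film = 1/(h_o·A) = 1/(11.4×39.1) = 0.002243 K/W
R_total = 0.07125 K/W;  Q = ΔT/R_total = 26/0.07125 = 364.9 W
T_interface = T_inner − Q·ΣR(inner→interface) = 20 − 365×0.0649

T ≈ -3.68 °C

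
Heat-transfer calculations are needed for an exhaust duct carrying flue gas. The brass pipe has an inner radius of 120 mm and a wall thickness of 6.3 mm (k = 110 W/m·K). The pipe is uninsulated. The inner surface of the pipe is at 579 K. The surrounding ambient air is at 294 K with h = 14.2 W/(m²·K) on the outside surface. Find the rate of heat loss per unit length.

Cylindrical conduction, so R = ln(r₂/r₁)/(2πkL) per layer, in series:
R_brass pipe wall = ln(126.3/120)/(2π×110×1) = 7.403×10^-5 K/W
R_outer film = 1/(h_o·2πr_oL) = 1/(14.2×2π×0.1263×1) = 0.08874 K/W
R_total = 0.08882 K/W
Q = ΔT/R_total = 285/0.08882

q′ ≈ 3210 W/m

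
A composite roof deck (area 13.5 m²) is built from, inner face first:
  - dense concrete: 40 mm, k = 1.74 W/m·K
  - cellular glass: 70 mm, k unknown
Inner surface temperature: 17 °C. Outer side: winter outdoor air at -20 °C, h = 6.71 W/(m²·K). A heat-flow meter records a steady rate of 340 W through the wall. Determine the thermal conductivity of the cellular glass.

k ≈ 0.054 W/(m·K)

Using the resistance-network approach (series):
R_dense concrete = L/(kA) = 0.04/(1.74×13.5) = 0.001703 K/W
R_outer film = 1/(h_o·A) = 1/(6.71×13.5) = 0.01104 K/W
Sum of known resistances R_other = 0.01274 K/W
Total R = ΔT/Q = 37/340 = 0.1088 K/W
R_cellular glass = R_total − R_other = 0.09608 K/W
k = L/(R·A) = 0.07/(0.09608×13.5)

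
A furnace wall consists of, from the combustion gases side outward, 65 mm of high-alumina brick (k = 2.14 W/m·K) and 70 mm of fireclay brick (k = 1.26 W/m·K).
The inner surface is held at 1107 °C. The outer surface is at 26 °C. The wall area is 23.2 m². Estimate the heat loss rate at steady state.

Thermal resistances in series:
R_high-alumina brick = L/(kA) = 0.065/(2.14×23.2) = 0.001309 K/W
R_fireclay brick = L/(kA) = 0.07/(1.26×23.2) = 0.002395 K/W
R_total = 0.003704 K/W
Q = ΔT / R_total = 1081 / 0.003704

Q ≈ 292000 W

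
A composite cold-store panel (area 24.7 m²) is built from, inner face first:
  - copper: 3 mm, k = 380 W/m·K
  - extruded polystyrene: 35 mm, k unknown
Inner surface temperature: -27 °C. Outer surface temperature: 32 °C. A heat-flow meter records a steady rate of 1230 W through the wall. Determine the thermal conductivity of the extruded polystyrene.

k ≈ 0.0295 W/(m·K)

Using the resistance-network approach (series):
R_copper = L/(kA) = 0.003/(380×24.7) = 3.196×10^-7 K/W
Sum of known resistances R_other = 3.196×10^-7 K/W
Total R = ΔT/Q = 59/1230 = 0.04797 K/W
R_extruded polystyrene = R_total − R_other = 0.04797 K/W
k = L/(R·A) = 0.035/(0.04797×24.7)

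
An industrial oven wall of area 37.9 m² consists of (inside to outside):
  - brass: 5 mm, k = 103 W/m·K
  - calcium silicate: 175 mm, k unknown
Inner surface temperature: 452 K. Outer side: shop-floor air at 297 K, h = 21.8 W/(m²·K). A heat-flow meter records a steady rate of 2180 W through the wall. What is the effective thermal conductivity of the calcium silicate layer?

k ≈ 0.0661 W/(m·K)

Series thermal resistances:
R_brass = L/(kA) = 0.005/(103×37.9) = 1.281×10^-6 K/W
R_outer film = 1/(h_o·A) = 1/(21.8×37.9) = 0.00121 K/W
Sum of known resistances R_other = 0.001212 K/W
Total R = ΔT/Q = 155/2180 = 0.0711 K/W
R_calcium silicate = R_total − R_other = 0.06989 K/W
k = L/(R·A) = 0.175/(0.06989×37.9)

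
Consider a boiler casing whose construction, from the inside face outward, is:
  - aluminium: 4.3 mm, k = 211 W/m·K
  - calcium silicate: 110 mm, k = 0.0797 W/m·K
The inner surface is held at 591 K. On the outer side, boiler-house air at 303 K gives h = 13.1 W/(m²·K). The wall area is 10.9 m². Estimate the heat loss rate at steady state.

Q ≈ 2160 W

Series thermal resistances:
R_aluminium = L/(kA) = 0.0043/(211×10.9) = 1.87×10^-6 K/W
R_calcium silicate = L/(kA) = 0.11/(0.0797×10.9) = 0.1266 K/W
R_outer film = 1/(h_o·A) = 1/(13.1×10.9) = 0.007003 K/W
R_total = 0.1336 K/W
Q = ΔT / R_total = 288 / 0.1336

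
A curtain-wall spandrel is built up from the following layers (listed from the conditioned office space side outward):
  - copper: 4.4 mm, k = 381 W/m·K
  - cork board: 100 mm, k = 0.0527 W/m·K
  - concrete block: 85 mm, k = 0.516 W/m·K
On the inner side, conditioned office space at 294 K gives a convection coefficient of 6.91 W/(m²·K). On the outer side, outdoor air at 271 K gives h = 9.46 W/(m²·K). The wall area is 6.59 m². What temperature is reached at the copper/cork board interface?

Series thermal resistances:
R_inner film = 1/(h_i·A) = 1/(6.91×6.59) = 0.02196 K/W
R_copper = L/(kA) = 0.0044/(381×6.59) = 1.752×10^-6 K/W
R_cork board = L/(kA) = 0.1/(0.0527×6.59) = 0.2879 K/W
R_concrete block = L/(kA) = 0.085/(0.516×6.59) = 0.025 K/W
R_outer film = 1/(h_o·A) = 1/(9.46×6.59) = 0.01604 K/W
R_total = 0.3509 K/W;  Q = ΔT/R_total = 23/0.3509 = 65.54 W
T_interface = T_inner − Q·ΣR(inner→interface) = 294 − 65.5×0.02196

T ≈ 293 K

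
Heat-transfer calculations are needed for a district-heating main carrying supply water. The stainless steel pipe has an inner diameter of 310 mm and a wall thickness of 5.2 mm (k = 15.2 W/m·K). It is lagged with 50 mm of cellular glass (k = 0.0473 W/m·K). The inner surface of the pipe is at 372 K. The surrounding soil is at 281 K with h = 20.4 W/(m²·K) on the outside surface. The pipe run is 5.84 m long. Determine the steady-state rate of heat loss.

Treating each annulus and film as a series resistance:
R_stainless steel pipe wall = ln(160.2/155)/(2π×15.2×5.84) = 5.916×10^-5 K/W
R_cellular glass = ln(210.2/160.2)/(2π×0.0473×5.84) = 0.1565 K/W
R_outer film = 1/(h_o·2πr_oL) = 1/(20.4×2π×0.2102×5.84) = 0.006355 K/W
R_total = 0.1629 K/W
Q = ΔT/R_total = 91/0.1629

Q ≈ 559 W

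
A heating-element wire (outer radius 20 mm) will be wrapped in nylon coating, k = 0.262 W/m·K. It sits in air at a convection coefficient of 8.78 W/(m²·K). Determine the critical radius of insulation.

r_cr ≈ 29.8 mm

For a cylinder r_cr = k/h = 0.262/8.78
r_cr = 29.8 mm; since the bare radius (20 mm) is below r_cr, adding a thin layer of insulation will *increase* heat loss.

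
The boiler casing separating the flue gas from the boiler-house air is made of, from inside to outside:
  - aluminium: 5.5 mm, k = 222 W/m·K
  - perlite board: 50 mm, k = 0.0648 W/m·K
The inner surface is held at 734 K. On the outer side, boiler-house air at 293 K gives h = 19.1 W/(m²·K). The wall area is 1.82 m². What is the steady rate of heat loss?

Model the wall as resistances in series:
R_aluminium = L/(kA) = 0.0055/(222×1.82) = 1.361×10^-5 K/W
R_perlite board = L/(kA) = 0.05/(0.0648×1.82) = 0.424 K/W
R_outer film = 1/(h_o·A) = 1/(19.1×1.82) = 0.02877 K/W
R_total = 0.4527 K/W
Q = ΔT / R_total = 441 / 0.4527

Q ≈ 974 W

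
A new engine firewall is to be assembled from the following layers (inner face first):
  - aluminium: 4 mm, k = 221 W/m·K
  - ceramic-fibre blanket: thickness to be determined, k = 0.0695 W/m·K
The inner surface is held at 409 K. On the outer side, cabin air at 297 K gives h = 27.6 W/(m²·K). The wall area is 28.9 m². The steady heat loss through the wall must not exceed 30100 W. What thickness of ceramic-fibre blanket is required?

L ≈ 4.95 mm

Treating each layer as a thermal resistance in series:
R_aluminium = L/(kA) = 0.004/(221×28.9) = 6.263×10^-7 K/W
R_outer film = 1/(h_o·A) = 1/(27.6×28.9) = 0.001254 K/W
Sum of the known resistances R_other = 0.001254 K/W
Required total resistance R_tot = ΔT/Q_allow = 112/30100 = 0.003721 K/W
R_ceramic-fibre blanket = R_tot − R_other = 0.002467 K/W
L = R·k·A = 0.002467×0.0695×28.9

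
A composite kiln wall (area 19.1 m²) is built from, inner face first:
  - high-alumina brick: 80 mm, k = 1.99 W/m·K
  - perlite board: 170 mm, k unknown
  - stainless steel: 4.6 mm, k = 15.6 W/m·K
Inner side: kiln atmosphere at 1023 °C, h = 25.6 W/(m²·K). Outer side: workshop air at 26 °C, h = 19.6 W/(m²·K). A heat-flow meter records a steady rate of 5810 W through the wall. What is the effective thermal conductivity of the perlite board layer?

Model the wall as resistances in series:
R_inner film = 1/(h_i·A) = 1/(25.6×19.1) = 0.002045 K/W
R_high-alumina brick = L/(kA) = 0.08/(1.99×19.1) = 0.002105 K/W
R_stainless steel = L/(kA) = 0.0046/(15.6×19.1) = 1.544×10^-5 K/W
R_outer film = 1/(h_o·A) = 1/(19.6×19.1) = 0.002671 K/W
Sum of known resistances R_other = 0.006837 K/W
Total R = ΔT/Q = 997/5810 = 0.1716 K/W
R_perlite board = R_total − R_other = 0.1648 K/W
k = L/(R·A) = 0.17/(0.1648×19.1)

k ≈ 0.054 W/(m·K)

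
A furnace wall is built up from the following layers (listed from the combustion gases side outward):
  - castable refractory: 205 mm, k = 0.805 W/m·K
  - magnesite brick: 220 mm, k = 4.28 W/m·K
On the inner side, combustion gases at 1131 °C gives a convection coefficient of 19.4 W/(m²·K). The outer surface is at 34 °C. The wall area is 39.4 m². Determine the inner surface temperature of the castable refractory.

T ≈ 973 °C

Treating each layer as a thermal resistance in series:
R_inner film = 1/(h_i·A) = 1/(19.4×39.4) = 0.001308 K/W
R_castable refractory = L/(kA) = 0.205/(0.805×39.4) = 0.006463 K/W
R_magnesite brick = L/(kA) = 0.22/(4.28×39.4) = 0.001305 K/W
R_total = 0.009076 K/W;  Q = ΔT/R_total = 1097/0.009076 = 120900 W
T_interface = T_inner − Q·ΣR(inner→interface) = 1131 − 121000×0.001308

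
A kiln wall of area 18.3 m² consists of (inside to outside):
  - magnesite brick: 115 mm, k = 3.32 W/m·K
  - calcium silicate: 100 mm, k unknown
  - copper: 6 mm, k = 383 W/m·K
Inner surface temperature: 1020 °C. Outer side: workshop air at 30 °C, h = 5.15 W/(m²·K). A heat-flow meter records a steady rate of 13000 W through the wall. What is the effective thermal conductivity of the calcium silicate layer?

k ≈ 0.0859 W/(m·K)

Series thermal resistances:
R_magnesite brick = L/(kA) = 0.115/(3.32×18.3) = 0.001893 K/W
R_copper = L/(kA) = 0.006/(383×18.3) = 8.561×10^-7 K/W
R_outer film = 1/(h_o·A) = 1/(5.15×18.3) = 0.01061 K/W
Sum of known resistances R_other = 0.0125 K/W
Total R = ΔT/Q = 990/13000 = 0.07615 K/W
R_calcium silicate = R_total − R_other = 0.06365 K/W
k = L/(R·A) = 0.1/(0.06365×18.3)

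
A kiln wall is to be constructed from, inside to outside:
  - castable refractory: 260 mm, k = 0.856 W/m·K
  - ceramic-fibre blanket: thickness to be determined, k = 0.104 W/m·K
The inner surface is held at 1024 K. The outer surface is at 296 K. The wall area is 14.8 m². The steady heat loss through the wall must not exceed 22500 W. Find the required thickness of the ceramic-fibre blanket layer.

L ≈ 18.2 mm

Model the wall as resistances in series:
R_castable refractory = L/(kA) = 0.26/(0.856×14.8) = 0.02052 K/W
Sum of the known resistances R_other = 0.02052 K/W
Required total resistance R_tot = ΔT/Q_allow = 728/22500 = 0.03236 K/W
R_ceramic-fibre blanket = R_tot − R_other = 0.01183 K/W
L = R·k·A = 0.01183×0.104×14.8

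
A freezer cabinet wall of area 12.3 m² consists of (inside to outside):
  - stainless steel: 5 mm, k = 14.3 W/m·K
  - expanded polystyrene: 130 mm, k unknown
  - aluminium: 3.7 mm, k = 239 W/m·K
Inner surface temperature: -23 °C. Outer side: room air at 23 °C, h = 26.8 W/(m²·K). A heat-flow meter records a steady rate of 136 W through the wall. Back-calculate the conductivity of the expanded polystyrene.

Treating each layer as a thermal resistance in series:
R_stainless steel = L/(kA) = 0.005/(14.3×12.3) = 2.843×10^-5 K/W
R_aluminium = L/(kA) = 0.0037/(239×12.3) = 1.259×10^-6 K/W
R_outer film = 1/(h_o·A) = 1/(26.8×12.3) = 0.003034 K/W
Sum of known resistances R_other = 0.003063 K/W
Total R = ΔT/Q = 46/136 = 0.3382 K/W
R_expanded polystyrene = R_total − R_other = 0.3352 K/W
k = L/(R·A) = 0.13/(0.3352×12.3)

k ≈ 0.0315 W/(m·K)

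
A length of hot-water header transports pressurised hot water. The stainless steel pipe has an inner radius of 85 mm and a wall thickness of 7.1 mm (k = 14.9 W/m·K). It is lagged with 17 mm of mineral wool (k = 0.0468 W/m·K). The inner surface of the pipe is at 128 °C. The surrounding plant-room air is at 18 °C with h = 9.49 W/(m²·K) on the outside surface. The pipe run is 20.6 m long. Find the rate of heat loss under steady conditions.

Q ≈ 3100 W

Cylindrical conduction, so R = ln(r₂/r₁)/(2πkL) per layer, in series:
R_stainless steel pipe wall = ln(92.1/85)/(2π×14.9×20.6) = 4.16×10^-5 K/W
R_mineral wool = ln(109.1/92.1)/(2π×0.0468×20.6) = 0.02796 K/W
R_outer film = 1/(h_o·2πr_oL) = 1/(9.49×2π×0.1091×20.6) = 0.007462 K/W
R_total = 0.03547 K/W
Q = ΔT/R_total = 110/0.03547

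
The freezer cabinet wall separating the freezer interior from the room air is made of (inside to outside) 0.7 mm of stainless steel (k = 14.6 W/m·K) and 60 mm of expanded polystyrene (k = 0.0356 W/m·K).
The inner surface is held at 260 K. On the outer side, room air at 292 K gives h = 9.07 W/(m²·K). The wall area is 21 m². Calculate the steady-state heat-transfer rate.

Q ≈ 374 W

Treating each layer as a thermal resistance in series:
R_stainless steel = L/(kA) = 0.0007/(14.6×21) = 2.283×10^-6 K/W
R_expanded polystyrene = L/(kA) = 0.06/(0.0356×21) = 0.08026 K/W
R_outer film = 1/(h_o·A) = 1/(9.07×21) = 0.00525 K/W
R_total = 0.08551 K/W
Q = ΔT / R_total = 32 / 0.08551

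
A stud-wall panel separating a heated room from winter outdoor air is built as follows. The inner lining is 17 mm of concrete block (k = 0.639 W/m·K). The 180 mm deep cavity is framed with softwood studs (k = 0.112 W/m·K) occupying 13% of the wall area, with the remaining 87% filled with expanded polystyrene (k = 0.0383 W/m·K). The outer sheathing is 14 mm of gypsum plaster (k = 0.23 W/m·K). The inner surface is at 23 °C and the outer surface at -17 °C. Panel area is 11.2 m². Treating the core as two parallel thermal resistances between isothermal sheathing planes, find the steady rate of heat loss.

Q ≈ 116 W

Sheathing layers in series; stud and cavity paths in parallel between them.
R_inner = 0.017/(0.639×11.2) = 0.002375 K/W
R_stud  = 0.18/(0.112×0.13×11.2) = 1.104 K/W
R_cav   = 0.18/(0.0383×0.87×11.2) = 0.4823 K/W
1/R_core = 1/R_stud + 1/R_cav → R_core = 0.3357 K/W
R_outer = 0.014/(0.23×11.2) = 0.005435 K/W
R_total = 0.3435 K/W
Q = ΔT/R_total = 40/0.3435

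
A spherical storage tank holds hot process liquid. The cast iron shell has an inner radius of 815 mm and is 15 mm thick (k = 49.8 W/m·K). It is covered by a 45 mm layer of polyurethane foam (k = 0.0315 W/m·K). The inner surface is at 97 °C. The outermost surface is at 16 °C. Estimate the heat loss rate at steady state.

Q ≈ 517 W

For a spherical shell R = (1/r₁ − 1/r₂)/(4πk); film R = 1/(h·4πr²). In series:
R_cast iron shell = (1/0.815 − 1/0.83)/(4π×49.8) = 3.543×10^-5 K/W
R_polyurethane foam = (1/0.83 − 1/0.875)/(4π×0.0315) = 0.1565 K/W
R_total = 0.1566 K/W
Q = ΔT/R_total = 81/0.1566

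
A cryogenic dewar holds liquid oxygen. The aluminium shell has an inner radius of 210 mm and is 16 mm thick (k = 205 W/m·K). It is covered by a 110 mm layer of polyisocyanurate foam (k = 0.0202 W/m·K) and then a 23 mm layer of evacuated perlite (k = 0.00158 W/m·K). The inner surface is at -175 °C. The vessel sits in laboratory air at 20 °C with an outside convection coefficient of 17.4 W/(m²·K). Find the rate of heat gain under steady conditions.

Q ≈ 12.7 W

For a spherical shell R = (1/r₁ − 1/r₂)/(4πk); film R = 1/(h·4πr²). In series:
R_aluminium shell = (1/0.21 − 1/0.226)/(4π×205) = 1.309×10^-4 K/W
R_polyisocyanurate foam = (1/0.226 − 1/0.336)/(4π×0.0202) = 5.707 K/W
R_evacuated perlite = (1/0.336 − 1/0.359)/(4π×0.00158) = 9.603 K/W
R_outer film = 1/(h·4πr_o²) = 1/(17.4×4π×0.359²) = 0.03549 K/W
R_total = 15.35 K/W
Q = ΔT/R_total = 195/15.35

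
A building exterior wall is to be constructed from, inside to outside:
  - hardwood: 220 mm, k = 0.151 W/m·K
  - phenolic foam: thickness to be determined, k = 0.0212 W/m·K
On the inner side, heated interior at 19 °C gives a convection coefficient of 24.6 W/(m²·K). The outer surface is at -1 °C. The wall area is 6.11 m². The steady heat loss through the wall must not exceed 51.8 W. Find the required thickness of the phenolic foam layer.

L ≈ 18.3 mm

Model the wall as resistances in series:
R_inner film = 1/(h_i·A) = 1/(24.6×6.11) = 0.006653 K/W
R_hardwood = L/(kA) = 0.22/(0.151×6.11) = 0.2385 K/W
Sum of the known resistances R_other = 0.2451 K/W
Required total resistance R_tot = ΔT/Q_allow = 20/51.8 = 0.3861 K/W
R_phenolic foam = R_tot − R_other = 0.141 K/W
L = R·k·A = 0.141×0.0212×6.11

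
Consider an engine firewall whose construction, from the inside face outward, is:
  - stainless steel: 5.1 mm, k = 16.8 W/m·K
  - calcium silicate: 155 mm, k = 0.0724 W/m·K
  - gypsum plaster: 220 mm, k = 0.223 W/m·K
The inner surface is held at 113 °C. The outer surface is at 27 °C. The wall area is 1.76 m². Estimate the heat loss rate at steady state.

Q ≈ 48.4 W

Model the wall as resistances in series:
R_stainless steel = L/(kA) = 0.0051/(16.8×1.76) = 1.725×10^-4 K/W
R_calcium silicate = L/(kA) = 0.155/(0.0724×1.76) = 1.216 K/W
R_gypsum plaster = L/(kA) = 0.22/(0.223×1.76) = 0.5605 K/W
R_total = 1.777 K/W
Q = ΔT / R_total = 86 / 1.777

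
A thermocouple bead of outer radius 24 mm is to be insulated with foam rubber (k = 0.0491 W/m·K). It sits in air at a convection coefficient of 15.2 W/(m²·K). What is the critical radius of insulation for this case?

r_cr ≈ 6.46 mm

For a sphere r_cr = 2k/h = 2×0.0491/15.2
r_cr = 6.46 mm; since the bare radius (24 mm) is above r_cr, any added insulation will reduce heat loss.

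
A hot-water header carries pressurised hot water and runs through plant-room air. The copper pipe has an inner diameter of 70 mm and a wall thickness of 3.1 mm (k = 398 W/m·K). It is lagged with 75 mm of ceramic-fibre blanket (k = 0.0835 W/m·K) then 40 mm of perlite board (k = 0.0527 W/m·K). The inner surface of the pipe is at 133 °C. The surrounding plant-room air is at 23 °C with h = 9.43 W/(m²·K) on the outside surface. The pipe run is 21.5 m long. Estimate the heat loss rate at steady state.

Q ≈ 763 W

Treating each annulus and film as a series resistance:
R_copper pipe wall = ln(38.1/35)/(2π×398×21.5) = 1.578×10^-6 K/W
R_ceramic-fibre blanket = ln(113.1/38.1)/(2π×0.0835×21.5) = 0.09646 K/W
R_perlite board = ln(153.1/113.1)/(2π×0.0527×21.5) = 0.04254 K/W
R_outer film = 1/(h_o·2πr_oL) = 1/(9.43×2π×0.1531×21.5) = 0.005127 K/W
R_total = 0.1441 K/W
Q = ΔT/R_total = 110/0.1441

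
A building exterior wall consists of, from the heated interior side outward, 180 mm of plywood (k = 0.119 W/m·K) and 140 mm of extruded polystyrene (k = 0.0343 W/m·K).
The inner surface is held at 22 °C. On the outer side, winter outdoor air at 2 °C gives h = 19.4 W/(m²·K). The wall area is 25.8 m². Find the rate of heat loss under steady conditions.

Series thermal resistances:
R_plywood = L/(kA) = 0.18/(0.119×25.8) = 0.05863 K/W
R_extruded polystyrene = L/(kA) = 0.14/(0.0343×25.8) = 0.1582 K/W
R_outer film = 1/(h_o·A) = 1/(19.4×25.8) = 0.001998 K/W
R_total = 0.2188 K/W
Q = ΔT / R_total = 20 / 0.2188

Q ≈ 91.4 W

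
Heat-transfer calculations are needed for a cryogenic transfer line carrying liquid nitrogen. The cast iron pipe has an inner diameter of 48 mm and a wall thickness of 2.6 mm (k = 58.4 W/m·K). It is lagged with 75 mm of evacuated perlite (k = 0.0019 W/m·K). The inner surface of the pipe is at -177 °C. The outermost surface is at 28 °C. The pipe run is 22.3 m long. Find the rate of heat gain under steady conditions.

Q ≈ 40.7 W

For a radial system each layer contributes R = ln(r_out/r_in)/(2πkL); films add R = 1/(hA).
R_cast iron pipe wall = ln(26.6/24)/(2π×58.4×22.3) = 1.257×10^-5 K/W
R_evacuated perlite = ln(101.6/26.6)/(2π×0.0019×22.3) = 5.034 K/W
R_total = 5.034 K/W
Q = ΔT/R_total = 205/5.034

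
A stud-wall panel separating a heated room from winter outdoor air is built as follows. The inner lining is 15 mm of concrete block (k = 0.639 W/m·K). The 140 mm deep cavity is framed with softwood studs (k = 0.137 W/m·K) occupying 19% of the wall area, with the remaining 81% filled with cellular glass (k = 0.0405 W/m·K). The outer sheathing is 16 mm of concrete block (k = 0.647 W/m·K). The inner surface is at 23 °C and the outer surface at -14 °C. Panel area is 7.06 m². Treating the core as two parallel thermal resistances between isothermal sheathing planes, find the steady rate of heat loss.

Sheathing layers in series; stud and cavity paths in parallel between them.
R_inner = 0.015/(0.639×7.06) = 0.003325 K/W
R_stud  = 0.14/(0.137×0.19×7.06) = 0.7618 K/W
R_cav   = 0.14/(0.0405×0.81×7.06) = 0.6045 K/W
1/R_core = 1/R_stud + 1/R_cav → R_core = 0.337 K/W
R_outer = 0.016/(0.647×7.06) = 0.003503 K/W
R_total = 0.3439 K/W
Q = ΔT/R_total = 37/0.3439

Q ≈ 108 W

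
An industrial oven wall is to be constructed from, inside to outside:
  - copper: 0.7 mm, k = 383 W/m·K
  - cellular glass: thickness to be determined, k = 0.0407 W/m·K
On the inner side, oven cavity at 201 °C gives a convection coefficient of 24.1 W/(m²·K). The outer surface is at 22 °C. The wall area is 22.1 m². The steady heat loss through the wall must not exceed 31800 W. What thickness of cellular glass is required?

L ≈ 3.37 mm

Treating each layer as a thermal resistance in series:
R_inner film = 1/(h_i·A) = 1/(24.1×22.1) = 0.001878 K/W
R_copper = L/(kA) = 0.0007/(383×22.1) = 8.27×10^-8 K/W
Sum of the known resistances R_other = 0.001878 K/W
Required total resistance R_tot = ΔT/Q_allow = 179/31800 = 0.005629 K/W
R_cellular glass = R_tot − R_other = 0.003751 K/W
L = R·k·A = 0.003751×0.0407×22.1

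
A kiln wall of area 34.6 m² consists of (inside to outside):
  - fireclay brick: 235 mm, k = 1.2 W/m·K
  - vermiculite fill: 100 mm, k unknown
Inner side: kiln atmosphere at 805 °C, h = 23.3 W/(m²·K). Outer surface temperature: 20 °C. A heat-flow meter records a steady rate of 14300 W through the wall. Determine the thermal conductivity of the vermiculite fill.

k ≈ 0.0602 W/(m·K)

Treating each layer as a thermal resistance in series:
R_inner film = 1/(h_i·A) = 1/(23.3×34.6) = 0.00124 K/W
R_fireclay brick = L/(kA) = 0.235/(1.2×34.6) = 0.00566 K/W
Sum of known resistances R_other = 0.0069 K/W
Total R = ΔT/Q = 785/14300 = 0.0549 K/W
R_vermiculite fill = R_total − R_other = 0.04799 K/W
k = L/(R·A) = 0.1/(0.04799×34.6)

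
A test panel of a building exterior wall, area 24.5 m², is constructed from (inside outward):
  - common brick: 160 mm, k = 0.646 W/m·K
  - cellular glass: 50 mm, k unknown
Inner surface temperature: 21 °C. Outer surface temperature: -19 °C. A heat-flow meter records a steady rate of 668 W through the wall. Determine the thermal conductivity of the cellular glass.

Thermal resistances in series:
R_common brick = L/(kA) = 0.16/(0.646×24.5) = 0.01011 K/W
Sum of known resistances R_other = 0.01011 K/W
Total R = ΔT/Q = 40/668 = 0.05988 K/W
R_cellular glass = R_total − R_other = 0.04977 K/W
k = L/(R·A) = 0.05/(0.04977×24.5)

k ≈ 0.041 W/(m·K)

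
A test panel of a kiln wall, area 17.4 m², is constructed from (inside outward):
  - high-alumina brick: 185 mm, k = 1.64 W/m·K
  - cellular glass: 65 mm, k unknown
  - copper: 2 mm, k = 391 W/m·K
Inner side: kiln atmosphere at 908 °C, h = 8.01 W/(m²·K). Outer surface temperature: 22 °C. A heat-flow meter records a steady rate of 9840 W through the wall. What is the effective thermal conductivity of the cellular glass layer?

Series thermal resistances:
R_inner film = 1/(h_i·A) = 1/(8.01×17.4) = 0.007175 K/W
R_high-alumina brick = L/(kA) = 0.185/(1.64×17.4) = 0.006483 K/W
R_copper = L/(kA) = 0.002/(391×17.4) = 2.94×10^-7 K/W
Sum of known resistances R_other = 0.01366 K/W
Total R = ΔT/Q = 886/9840 = 0.09004 K/W
R_cellular glass = R_total − R_other = 0.07638 K/W
k = L/(R·A) = 0.065/(0.07638×17.4)

k ≈ 0.0489 W/(m·K)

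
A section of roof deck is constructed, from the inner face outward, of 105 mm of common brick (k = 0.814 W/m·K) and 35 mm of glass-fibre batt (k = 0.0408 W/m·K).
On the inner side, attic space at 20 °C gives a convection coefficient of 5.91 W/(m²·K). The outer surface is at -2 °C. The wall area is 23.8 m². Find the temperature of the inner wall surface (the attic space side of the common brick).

Model the wall as resistances in series:
R_inner film = 1/(h_i·A) = 1/(5.91×23.8) = 0.007109 K/W
R_common brick = L/(kA) = 0.105/(0.814×23.8) = 0.00542 K/W
R_glass-fibre batt = L/(kA) = 0.035/(0.0408×23.8) = 0.03604 K/W
R_total = 0.04857 K/W;  Q = ΔT/R_total = 22/0.04857 = 452.9 W
T_interface = T_inner − Q·ΣR(inner→interface) = 20 − 453×0.007109

T ≈ 16.8 °C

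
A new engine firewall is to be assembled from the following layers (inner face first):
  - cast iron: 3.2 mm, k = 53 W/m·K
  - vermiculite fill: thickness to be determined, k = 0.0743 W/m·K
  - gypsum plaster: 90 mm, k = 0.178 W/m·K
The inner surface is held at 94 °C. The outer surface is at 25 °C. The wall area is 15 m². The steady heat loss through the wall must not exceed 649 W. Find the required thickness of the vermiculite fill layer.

Using the resistance-network approach (series):
R_cast iron = L/(kA) = 0.0032/(53×15) = 4.025×10^-6 K/W
R_gypsum plaster = L/(kA) = 0.09/(0.178×15) = 0.03371 K/W
Sum of the known resistances R_other = 0.03371 K/W
Required total resistance R_tot = ΔT/Q_allow = 69/649 = 0.1063 K/W
R_vermiculite fill = R_tot − R_other = 0.07261 K/W
L = R·k·A = 0.07261×0.0743×15

L ≈ 80.9 mm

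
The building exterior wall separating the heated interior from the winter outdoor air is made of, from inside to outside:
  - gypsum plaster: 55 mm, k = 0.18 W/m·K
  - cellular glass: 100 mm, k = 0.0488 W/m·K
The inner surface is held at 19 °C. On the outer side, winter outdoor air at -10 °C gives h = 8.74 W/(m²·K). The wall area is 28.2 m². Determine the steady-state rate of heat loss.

Q ≈ 331 W

Series thermal resistances:
R_gypsum plaster = L/(kA) = 0.055/(0.18×28.2) = 0.01084 K/W
R_cellular glass = L/(kA) = 0.1/(0.0488×28.2) = 0.07267 K/W
R_outer film = 1/(h_o·A) = 1/(8.74×28.2) = 0.004057 K/W
R_total = 0.08756 K/W
Q = ΔT / R_total = 29 / 0.08756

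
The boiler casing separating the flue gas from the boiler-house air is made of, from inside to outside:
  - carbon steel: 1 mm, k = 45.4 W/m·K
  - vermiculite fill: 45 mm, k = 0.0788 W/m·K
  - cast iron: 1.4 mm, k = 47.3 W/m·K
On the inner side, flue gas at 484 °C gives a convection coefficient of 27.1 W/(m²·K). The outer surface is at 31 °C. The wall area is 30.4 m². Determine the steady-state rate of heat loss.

Q ≈ 22600 W

Series thermal resistances:
R_inner film = 1/(h_i·A) = 1/(27.1×30.4) = 0.001214 K/W
R_carbon steel = L/(kA) = 0.001/(45.4×30.4) = 7.246×10^-7 K/W
R_vermiculite fill = L/(kA) = 0.045/(0.0788×30.4) = 0.01879 K/W
R_cast iron = L/(kA) = 0.0014/(47.3×30.4) = 9.736×10^-7 K/W
R_total = 0.02 K/W
Q = ΔT / R_total = 453 / 0.02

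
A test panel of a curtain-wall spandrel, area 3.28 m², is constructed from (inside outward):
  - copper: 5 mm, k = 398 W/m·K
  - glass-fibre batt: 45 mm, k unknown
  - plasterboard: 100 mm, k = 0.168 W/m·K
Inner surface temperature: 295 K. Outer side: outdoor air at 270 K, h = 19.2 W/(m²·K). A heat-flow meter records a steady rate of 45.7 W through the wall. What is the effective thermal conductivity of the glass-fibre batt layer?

k ≈ 0.0392 W/(m·K)

Thermal resistances in series:
R_copper = L/(kA) = 0.005/(398×3.28) = 3.83×10^-6 K/W
R_plasterboard = L/(kA) = 0.1/(0.168×3.28) = 0.1815 K/W
R_outer film = 1/(h_o·A) = 1/(19.2×3.28) = 0.01588 K/W
Sum of known resistances R_other = 0.1974 K/W
Total R = ΔT/Q = 25/45.7 = 0.547 K/W
R_glass-fibre batt = R_total − R_other = 0.3497 K/W
k = L/(R·A) = 0.045/(0.3497×3.28)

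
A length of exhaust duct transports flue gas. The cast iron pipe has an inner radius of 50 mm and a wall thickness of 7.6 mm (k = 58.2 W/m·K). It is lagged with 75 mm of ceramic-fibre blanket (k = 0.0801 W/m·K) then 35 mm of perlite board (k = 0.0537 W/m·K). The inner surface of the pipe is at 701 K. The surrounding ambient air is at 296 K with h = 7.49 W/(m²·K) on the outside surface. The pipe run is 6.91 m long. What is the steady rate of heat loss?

Q ≈ 1130 W

Per-layer cylindrical resistances, series-summed:
R_cast iron pipe wall = ln(57.6/50)/(2π×58.2×6.91) = 5.6×10^-5 K/W
R_ceramic-fibre blanket = ln(132.6/57.6)/(2π×0.0801×6.91) = 0.2398 K/W
R_perlite board = ln(167.6/132.6)/(2π×0.0537×6.91) = 0.1005 K/W
R_outer film = 1/(h_o·2πr_oL) = 1/(7.49×2π×0.1676×6.91) = 0.01835 K/W
R_total = 0.3586 K/W
Q = ΔT/R_total = 405/0.3586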